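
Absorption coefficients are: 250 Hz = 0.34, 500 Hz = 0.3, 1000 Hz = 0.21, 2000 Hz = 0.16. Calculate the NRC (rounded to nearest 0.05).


Given values:
  a_250 = 0.34, a_500 = 0.3
  a_1000 = 0.21, a_2000 = 0.16
Formula: NRC = (a250 + a500 + a1000 + a2000) / 4
Sum = 0.34 + 0.3 + 0.21 + 0.16 = 1.01
NRC = 1.01 / 4 = 0.2525
Rounded to nearest 0.05: 0.25

0.25


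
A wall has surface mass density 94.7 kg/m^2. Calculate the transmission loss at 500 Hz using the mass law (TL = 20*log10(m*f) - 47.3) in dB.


Given values:
  m = 94.7 kg/m^2, f = 500 Hz
Formula: TL = 20 * log10(m * f) - 47.3
Compute m * f = 94.7 * 500 = 47350.0
Compute log10(47350.0) = 4.67532
Compute 20 * 4.67532 = 93.5064
TL = 93.5064 - 47.3 = 46.21

46.21 dB


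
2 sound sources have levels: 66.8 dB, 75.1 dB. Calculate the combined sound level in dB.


Formula: L_total = 10 * log10( sum(10^(Li/10)) )
  Source 1: 10^(66.8/10) = 4786300.9232
  Source 2: 10^(75.1/10) = 32359365.693
Sum of linear values = 37145666.6162
L_total = 10 * log10(37145666.6162) = 75.7

75.7 dB


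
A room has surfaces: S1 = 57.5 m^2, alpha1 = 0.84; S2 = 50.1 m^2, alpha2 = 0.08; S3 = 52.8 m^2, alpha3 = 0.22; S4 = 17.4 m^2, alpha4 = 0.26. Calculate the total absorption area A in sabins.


Given surfaces:
  Surface 1: 57.5 * 0.84 = 48.3
  Surface 2: 50.1 * 0.08 = 4.008
  Surface 3: 52.8 * 0.22 = 11.616
  Surface 4: 17.4 * 0.26 = 4.524
Formula: A = sum(Si * alpha_i)
A = 48.3 + 4.008 + 11.616 + 4.524
A = 68.45

68.45 sabins


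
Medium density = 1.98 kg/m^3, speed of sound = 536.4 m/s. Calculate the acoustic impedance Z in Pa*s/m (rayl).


Given values:
  rho = 1.98 kg/m^3
  c = 536.4 m/s
Formula: Z = rho * c
Z = 1.98 * 536.4
Z = 1062.07

1062.07 rayl


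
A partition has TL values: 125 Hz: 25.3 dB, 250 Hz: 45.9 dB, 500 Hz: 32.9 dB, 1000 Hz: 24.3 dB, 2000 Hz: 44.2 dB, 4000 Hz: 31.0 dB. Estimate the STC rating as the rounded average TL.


Given TL values at each frequency:
  125 Hz: 25.3 dB
  250 Hz: 45.9 dB
  500 Hz: 32.9 dB
  1000 Hz: 24.3 dB
  2000 Hz: 44.2 dB
  4000 Hz: 31.0 dB
Formula: STC ~ round(average of TL values)
Sum = 25.3 + 45.9 + 32.9 + 24.3 + 44.2 + 31.0 = 203.6
Average = 203.6 / 6 = 33.93
Rounded: 34

34


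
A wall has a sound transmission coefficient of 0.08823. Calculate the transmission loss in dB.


Given values:
  tau = 0.08823
Formula: TL = 10 * log10(1 / tau)
Compute 1 / tau = 1 / 0.08823 = 11.334
Compute log10(11.334) = 1.054383
TL = 10 * 1.054383 = 10.54

10.54 dB


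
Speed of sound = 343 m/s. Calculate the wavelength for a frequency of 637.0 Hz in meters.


Given values:
  c = 343 m/s, f = 637.0 Hz
Formula: lambda = c / f
lambda = 343 / 637.0
lambda = 0.5385

0.5385 m


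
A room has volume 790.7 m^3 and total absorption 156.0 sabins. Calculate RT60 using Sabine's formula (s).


Given values:
  V = 790.7 m^3
  A = 156.0 sabins
Formula: RT60 = 0.161 * V / A
Numerator: 0.161 * 790.7 = 127.3027
RT60 = 127.3027 / 156.0 = 0.816

0.816 s


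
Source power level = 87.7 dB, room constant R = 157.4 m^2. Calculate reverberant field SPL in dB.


Given values:
  Lw = 87.7 dB, R = 157.4 m^2
Formula: SPL = Lw + 10 * log10(4 / R)
Compute 4 / R = 4 / 157.4 = 0.025413
Compute 10 * log10(0.025413) = -15.9494
SPL = 87.7 + (-15.9494) = 71.75

71.75 dB


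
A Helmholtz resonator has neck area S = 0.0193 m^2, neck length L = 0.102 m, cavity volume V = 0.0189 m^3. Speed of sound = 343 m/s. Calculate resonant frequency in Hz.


Given values:
  S = 0.0193 m^2, L = 0.102 m, V = 0.0189 m^3, c = 343 m/s
Formula: f = (c / (2*pi)) * sqrt(S / (V * L))
Compute V * L = 0.0189 * 0.102 = 0.0019278
Compute S / (V * L) = 0.0193 / 0.0019278 = 10.0114
Compute sqrt(10.0114) = 3.16408
Compute c / (2*pi) = 343 / 6.283185 = 54.590148
f = 54.590148 * 3.16408 = 172.73

172.73 Hz


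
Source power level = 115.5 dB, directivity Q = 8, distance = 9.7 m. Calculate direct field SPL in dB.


Given values:
  Lw = 115.5 dB, Q = 8, r = 9.7 m
Formula: SPL = Lw + 10 * log10(Q / (4 * pi * r^2))
Compute 4 * pi * r^2 = 4 * pi * 9.7^2 = 1182.3698
Compute Q / denom = 8 / 1182.3698 = 0.00676607
Compute 10 * log10(0.00676607) = -21.6966
SPL = 115.5 + (-21.6966) = 93.8

93.8 dB


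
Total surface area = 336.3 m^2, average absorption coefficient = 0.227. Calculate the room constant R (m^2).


Given values:
  S = 336.3 m^2, alpha = 0.227
Formula: R = S * alpha / (1 - alpha)
Numerator: 336.3 * 0.227 = 76.3401
Denominator: 1 - 0.227 = 0.773
R = 76.3401 / 0.773 = 98.76

98.76 m^2


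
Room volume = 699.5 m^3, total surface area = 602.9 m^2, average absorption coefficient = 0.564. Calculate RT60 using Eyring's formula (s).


Given values:
  V = 699.5 m^3, S = 602.9 m^2, alpha = 0.564
Formula: RT60 = 0.161 * V / (-S * ln(1 - alpha))
Compute ln(1 - 0.564) = ln(0.436) = -0.830113
Denominator: -602.9 * -0.830113 = 500.4751
Numerator: 0.161 * 699.5 = 112.6195
RT60 = 112.6195 / 500.4751 = 0.225

0.225 s


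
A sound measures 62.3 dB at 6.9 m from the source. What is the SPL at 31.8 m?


Given values:
  SPL1 = 62.3 dB, r1 = 6.9 m, r2 = 31.8 m
Formula: SPL2 = SPL1 - 20 * log10(r2 / r1)
Compute ratio: r2 / r1 = 31.8 / 6.9 = 4.6087
Compute log10: log10(4.6087) = 0.663578
Compute drop: 20 * 0.663578 = 13.2716
SPL2 = 62.3 - 13.2716 = 49.03

49.03 dB


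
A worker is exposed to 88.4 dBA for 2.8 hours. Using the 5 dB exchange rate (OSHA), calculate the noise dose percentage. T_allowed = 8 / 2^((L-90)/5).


Given values:
  L = 88.4 dBA, T = 2.8 hours
Formula: T_allowed = 8 / 2^((L - 90) / 5)
Compute exponent: (88.4 - 90) / 5 = -0.32
Compute 2^(-0.32) = 0.80107
T_allowed = 8 / 0.80107 = 9.986643 hours
Dose = (T / T_allowed) * 100
Dose = (2.8 / 9.986643) * 100 = 28.04

28.04 %


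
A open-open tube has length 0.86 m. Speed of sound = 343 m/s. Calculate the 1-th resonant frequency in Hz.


Given values:
  Tube type: open-open, L = 0.86 m, c = 343 m/s, n = 1
Formula: f_n = n * c / (2 * L)
Compute 2 * L = 2 * 0.86 = 1.72
f = 1 * 343 / 1.72
f = 199.42

199.42 Hz


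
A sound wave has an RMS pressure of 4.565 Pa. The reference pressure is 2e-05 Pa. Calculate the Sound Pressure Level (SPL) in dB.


Given values:
  p = 4.565 Pa
  p_ref = 2e-05 Pa
Formula: SPL = 20 * log10(p / p_ref)
Compute ratio: p / p_ref = 4.565 / 2e-05 = 228250
Compute log10: log10(228250) = 5.358411
Multiply: SPL = 20 * 5.358411 = 107.17

107.17 dB


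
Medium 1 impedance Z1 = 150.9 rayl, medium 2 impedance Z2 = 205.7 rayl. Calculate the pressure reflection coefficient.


Given values:
  Z1 = 150.9 rayl, Z2 = 205.7 rayl
Formula: R = (Z2 - Z1) / (Z2 + Z1)
Numerator: Z2 - Z1 = 205.7 - 150.9 = 54.8
Denominator: Z2 + Z1 = 205.7 + 150.9 = 356.6
R = 54.8 / 356.6 = 0.1537

0.1537


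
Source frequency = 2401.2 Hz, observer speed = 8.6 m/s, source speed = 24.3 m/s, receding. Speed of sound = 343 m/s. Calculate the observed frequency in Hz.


Given values:
  f_s = 2401.2 Hz, v_o = 8.6 m/s, v_s = 24.3 m/s
  Direction: receding
Formula: f_o = f_s * (c - v_o) / (c + v_s)
Numerator: c - v_o = 343 - 8.6 = 334.4
Denominator: c + v_s = 343 + 24.3 = 367.3
f_o = 2401.2 * 334.4 / 367.3 = 2186.12

2186.12 Hz


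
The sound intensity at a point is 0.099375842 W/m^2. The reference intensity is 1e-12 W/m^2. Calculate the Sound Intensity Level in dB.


Given values:
  I = 0.099375842 W/m^2
  I_ref = 1e-12 W/m^2
Formula: SIL = 10 * log10(I / I_ref)
Compute ratio: I / I_ref = 99375842000
Compute log10: log10(99375842000) = 10.997281
Multiply: SIL = 10 * 10.997281 = 109.97

109.97 dB


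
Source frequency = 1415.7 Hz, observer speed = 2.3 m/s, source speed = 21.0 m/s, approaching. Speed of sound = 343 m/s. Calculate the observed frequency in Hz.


Given values:
  f_s = 1415.7 Hz, v_o = 2.3 m/s, v_s = 21.0 m/s
  Direction: approaching
Formula: f_o = f_s * (c + v_o) / (c - v_s)
Numerator: c + v_o = 343 + 2.3 = 345.3
Denominator: c - v_s = 343 - 21.0 = 322.0
f_o = 1415.7 * 345.3 / 322.0 = 1518.14

1518.14 Hz


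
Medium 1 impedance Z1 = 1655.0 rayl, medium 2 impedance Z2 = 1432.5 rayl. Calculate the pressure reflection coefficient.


Given values:
  Z1 = 1655.0 rayl, Z2 = 1432.5 rayl
Formula: R = (Z2 - Z1) / (Z2 + Z1)
Numerator: Z2 - Z1 = 1432.5 - 1655.0 = -222.5
Denominator: Z2 + Z1 = 1432.5 + 1655.0 = 3087.5
R = -222.5 / 3087.5 = -0.0721

-0.0721


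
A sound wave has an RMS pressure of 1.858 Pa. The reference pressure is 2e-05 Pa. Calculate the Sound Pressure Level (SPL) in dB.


Given values:
  p = 1.858 Pa
  p_ref = 2e-05 Pa
Formula: SPL = 20 * log10(p / p_ref)
Compute ratio: p / p_ref = 1.858 / 2e-05 = 92900
Compute log10: log10(92900) = 4.968016
Multiply: SPL = 20 * 4.968016 = 99.36

99.36 dB


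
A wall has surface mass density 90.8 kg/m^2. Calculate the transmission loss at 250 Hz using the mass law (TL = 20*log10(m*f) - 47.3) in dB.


Given values:
  m = 90.8 kg/m^2, f = 250 Hz
Formula: TL = 20 * log10(m * f) - 47.3
Compute m * f = 90.8 * 250 = 22700.0
Compute log10(22700.0) = 4.356026
Compute 20 * 4.356026 = 87.1205
TL = 87.1205 - 47.3 = 39.82

39.82 dB


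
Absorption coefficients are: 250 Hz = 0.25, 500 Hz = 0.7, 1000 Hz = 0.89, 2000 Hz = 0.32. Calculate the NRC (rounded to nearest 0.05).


Given values:
  a_250 = 0.25, a_500 = 0.7
  a_1000 = 0.89, a_2000 = 0.32
Formula: NRC = (a250 + a500 + a1000 + a2000) / 4
Sum = 0.25 + 0.7 + 0.89 + 0.32 = 2.16
NRC = 2.16 / 4 = 0.54
Rounded to nearest 0.05: 0.55

0.55


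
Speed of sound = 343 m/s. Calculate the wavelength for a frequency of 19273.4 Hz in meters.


Given values:
  c = 343 m/s, f = 19273.4 Hz
Formula: lambda = c / f
lambda = 343 / 19273.4
lambda = 0.0178

0.0178 m


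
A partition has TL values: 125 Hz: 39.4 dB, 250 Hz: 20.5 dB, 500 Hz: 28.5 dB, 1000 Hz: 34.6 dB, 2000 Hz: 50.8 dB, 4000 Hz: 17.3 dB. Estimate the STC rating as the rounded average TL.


Given TL values at each frequency:
  125 Hz: 39.4 dB
  250 Hz: 20.5 dB
  500 Hz: 28.5 dB
  1000 Hz: 34.6 dB
  2000 Hz: 50.8 dB
  4000 Hz: 17.3 dB
Formula: STC ~ round(average of TL values)
Sum = 39.4 + 20.5 + 28.5 + 34.6 + 50.8 + 17.3 = 191.1
Average = 191.1 / 6 = 31.85
Rounded: 32

32


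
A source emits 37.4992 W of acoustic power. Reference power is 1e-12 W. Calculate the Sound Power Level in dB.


Given values:
  W = 37.4992 W
  W_ref = 1e-12 W
Formula: SWL = 10 * log10(W / W_ref)
Compute ratio: W / W_ref = 37499200000000
Compute log10: log10(37499200000000) = 13.574022
Multiply: SWL = 10 * 13.574022 = 135.74

135.74 dB


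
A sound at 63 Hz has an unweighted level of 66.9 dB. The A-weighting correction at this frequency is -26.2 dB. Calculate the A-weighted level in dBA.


Given values:
  SPL = 66.9 dB
  A-weighting at 63 Hz = -26.2 dB
Formula: L_A = SPL + A_weight
L_A = 66.9 + (-26.2)
L_A = 40.7

40.7 dBA


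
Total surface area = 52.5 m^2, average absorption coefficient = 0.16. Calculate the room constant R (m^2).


Given values:
  S = 52.5 m^2, alpha = 0.16
Formula: R = S * alpha / (1 - alpha)
Numerator: 52.5 * 0.16 = 8.4
Denominator: 1 - 0.16 = 0.84
R = 8.4 / 0.84 = 10.0

10.0 m^2


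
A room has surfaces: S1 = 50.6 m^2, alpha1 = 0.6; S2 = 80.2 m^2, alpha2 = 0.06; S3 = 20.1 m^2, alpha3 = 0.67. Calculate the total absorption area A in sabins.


Given surfaces:
  Surface 1: 50.6 * 0.6 = 30.36
  Surface 2: 80.2 * 0.06 = 4.812
  Surface 3: 20.1 * 0.67 = 13.467
Formula: A = sum(Si * alpha_i)
A = 30.36 + 4.812 + 13.467
A = 48.64

48.64 sabins


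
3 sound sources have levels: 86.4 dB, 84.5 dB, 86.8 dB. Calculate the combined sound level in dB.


Formula: L_total = 10 * log10( sum(10^(Li/10)) )
  Source 1: 10^(86.4/10) = 436515832.2402
  Source 2: 10^(84.5/10) = 281838293.1264
  Source 3: 10^(86.8/10) = 478630092.3226
Sum of linear values = 1196984217.6892
L_total = 10 * log10(1196984217.6892) = 90.78

90.78 dB


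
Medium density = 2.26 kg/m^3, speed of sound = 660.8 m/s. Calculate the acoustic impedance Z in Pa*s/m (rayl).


Given values:
  rho = 2.26 kg/m^3
  c = 660.8 m/s
Formula: Z = rho * c
Z = 2.26 * 660.8
Z = 1493.41

1493.41 rayl


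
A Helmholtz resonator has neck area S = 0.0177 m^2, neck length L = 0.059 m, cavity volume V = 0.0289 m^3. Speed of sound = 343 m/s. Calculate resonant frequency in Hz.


Given values:
  S = 0.0177 m^2, L = 0.059 m, V = 0.0289 m^3, c = 343 m/s
Formula: f = (c / (2*pi)) * sqrt(S / (V * L))
Compute V * L = 0.0289 * 0.059 = 0.0017051
Compute S / (V * L) = 0.0177 / 0.0017051 = 10.3806
Compute sqrt(10.3806) = 3.221894
Compute c / (2*pi) = 343 / 6.283185 = 54.590148
f = 54.590148 * 3.221894 = 175.88

175.88 Hz


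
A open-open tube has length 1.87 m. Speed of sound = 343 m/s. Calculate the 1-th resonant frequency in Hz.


Given values:
  Tube type: open-open, L = 1.87 m, c = 343 m/s, n = 1
Formula: f_n = n * c / (2 * L)
Compute 2 * L = 2 * 1.87 = 3.74
f = 1 * 343 / 3.74
f = 91.71

91.71 Hz


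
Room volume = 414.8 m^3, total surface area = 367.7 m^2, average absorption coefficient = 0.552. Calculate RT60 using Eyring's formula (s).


Given values:
  V = 414.8 m^3, S = 367.7 m^2, alpha = 0.552
Formula: RT60 = 0.161 * V / (-S * ln(1 - alpha))
Compute ln(1 - 0.552) = ln(0.448) = -0.802962
Denominator: -367.7 * -0.802962 = 295.2491
Numerator: 0.161 * 414.8 = 66.7828
RT60 = 66.7828 / 295.2491 = 0.226

0.226 s


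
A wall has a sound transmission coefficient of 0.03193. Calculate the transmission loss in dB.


Given values:
  tau = 0.03193
Formula: TL = 10 * log10(1 / tau)
Compute 1 / tau = 1 / 0.03193 = 31.3185
Compute log10(31.3185) = 1.495801
TL = 10 * 1.495801 = 14.96

14.96 dB


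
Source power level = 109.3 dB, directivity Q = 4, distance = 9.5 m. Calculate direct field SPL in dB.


Given values:
  Lw = 109.3 dB, Q = 4, r = 9.5 m
Formula: SPL = Lw + 10 * log10(Q / (4 * pi * r^2))
Compute 4 * pi * r^2 = 4 * pi * 9.5^2 = 1134.1149
Compute Q / denom = 4 / 1134.1149 = 0.00352698
Compute 10 * log10(0.00352698) = -24.526
SPL = 109.3 + (-24.526) = 84.77

84.77 dB


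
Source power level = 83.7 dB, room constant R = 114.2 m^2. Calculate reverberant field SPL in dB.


Given values:
  Lw = 83.7 dB, R = 114.2 m^2
Formula: SPL = Lw + 10 * log10(4 / R)
Compute 4 / R = 4 / 114.2 = 0.035026
Compute 10 * log10(0.035026) = -14.5561
SPL = 83.7 + (-14.5561) = 69.14

69.14 dB


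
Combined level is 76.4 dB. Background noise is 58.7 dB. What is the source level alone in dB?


Given values:
  L_total = 76.4 dB, L_bg = 58.7 dB
Formula: L_source = 10 * log10(10^(L_total/10) - 10^(L_bg/10))
Convert to linear:
  10^(76.4/10) = 43651583.224
  10^(58.7/10) = 741310.2413
Difference: 43651583.224 - 741310.2413 = 42910272.9827
L_source = 10 * log10(42910272.9827) = 76.33

76.33 dB


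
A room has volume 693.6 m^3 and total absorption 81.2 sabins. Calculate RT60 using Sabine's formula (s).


Given values:
  V = 693.6 m^3
  A = 81.2 sabins
Formula: RT60 = 0.161 * V / A
Numerator: 0.161 * 693.6 = 111.6696
RT60 = 111.6696 / 81.2 = 1.375

1.375 s


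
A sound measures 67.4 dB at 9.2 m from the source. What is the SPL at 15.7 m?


Given values:
  SPL1 = 67.4 dB, r1 = 9.2 m, r2 = 15.7 m
Formula: SPL2 = SPL1 - 20 * log10(r2 / r1)
Compute ratio: r2 / r1 = 15.7 / 9.2 = 1.7065
Compute log10: log10(1.7065) = 0.232106
Compute drop: 20 * 0.232106 = 4.6421
SPL2 = 67.4 - 4.6421 = 62.76

62.76 dB


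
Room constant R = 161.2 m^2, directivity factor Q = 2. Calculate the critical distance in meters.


Given values:
  R = 161.2 m^2, Q = 2
Formula: d_c = 0.141 * sqrt(Q * R)
Compute Q * R = 2 * 161.2 = 322.4
Compute sqrt(322.4) = 17.9555
d_c = 0.141 * 17.9555 = 2.532

2.532 m


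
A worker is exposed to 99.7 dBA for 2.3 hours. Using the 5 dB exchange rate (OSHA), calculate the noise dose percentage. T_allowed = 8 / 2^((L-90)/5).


Given values:
  L = 99.7 dBA, T = 2.3 hours
Formula: T_allowed = 8 / 2^((L - 90) / 5)
Compute exponent: (99.7 - 90) / 5 = 1.94
Compute 2^(1.94) = 3.837056
T_allowed = 8 / 3.837056 = 2.084932 hours
Dose = (T / T_allowed) * 100
Dose = (2.3 / 2.084932) * 100 = 110.32

110.32 %


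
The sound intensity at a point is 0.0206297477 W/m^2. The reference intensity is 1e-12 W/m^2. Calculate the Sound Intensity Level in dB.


Given values:
  I = 0.0206297477 W/m^2
  I_ref = 1e-12 W/m^2
Formula: SIL = 10 * log10(I / I_ref)
Compute ratio: I / I_ref = 20629747700
Compute log10: log10(20629747700) = 10.314494
Multiply: SIL = 10 * 10.314494 = 103.14

103.14 dB


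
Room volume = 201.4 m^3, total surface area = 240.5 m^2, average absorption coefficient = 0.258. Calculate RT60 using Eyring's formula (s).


Given values:
  V = 201.4 m^3, S = 240.5 m^2, alpha = 0.258
Formula: RT60 = 0.161 * V / (-S * ln(1 - alpha))
Compute ln(1 - 0.258) = ln(0.742) = -0.298406
Denominator: -240.5 * -0.298406 = 71.7666
Numerator: 0.161 * 201.4 = 32.4254
RT60 = 32.4254 / 71.7666 = 0.452

0.452 s


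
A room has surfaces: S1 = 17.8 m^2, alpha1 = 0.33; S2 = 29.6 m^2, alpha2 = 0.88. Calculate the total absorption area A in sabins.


Given surfaces:
  Surface 1: 17.8 * 0.33 = 5.874
  Surface 2: 29.6 * 0.88 = 26.048
Formula: A = sum(Si * alpha_i)
A = 5.874 + 26.048
A = 31.92

31.92 sabins


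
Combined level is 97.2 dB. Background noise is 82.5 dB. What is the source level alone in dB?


Given values:
  L_total = 97.2 dB, L_bg = 82.5 dB
Formula: L_source = 10 * log10(10^(L_total/10) - 10^(L_bg/10))
Convert to linear:
  10^(97.2/10) = 5248074602.4977
  10^(82.5/10) = 177827941.0039
Difference: 5248074602.4977 - 177827941.0039 = 5070246661.4938
L_source = 10 * log10(5070246661.4938) = 97.05

97.05 dB


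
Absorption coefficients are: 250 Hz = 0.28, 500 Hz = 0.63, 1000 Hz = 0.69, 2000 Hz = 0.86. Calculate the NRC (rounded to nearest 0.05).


Given values:
  a_250 = 0.28, a_500 = 0.63
  a_1000 = 0.69, a_2000 = 0.86
Formula: NRC = (a250 + a500 + a1000 + a2000) / 4
Sum = 0.28 + 0.63 + 0.69 + 0.86 = 2.46
NRC = 2.46 / 4 = 0.615
Rounded to nearest 0.05: 0.6

0.6


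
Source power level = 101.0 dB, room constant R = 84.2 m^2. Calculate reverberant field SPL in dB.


Given values:
  Lw = 101.0 dB, R = 84.2 m^2
Formula: SPL = Lw + 10 * log10(4 / R)
Compute 4 / R = 4 / 84.2 = 0.047506
Compute 10 * log10(0.047506) = -13.2325
SPL = 101.0 + (-13.2325) = 87.77

87.77 dB


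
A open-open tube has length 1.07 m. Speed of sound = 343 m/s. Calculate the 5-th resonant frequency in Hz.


Given values:
  Tube type: open-open, L = 1.07 m, c = 343 m/s, n = 5
Formula: f_n = n * c / (2 * L)
Compute 2 * L = 2 * 1.07 = 2.14
f = 5 * 343 / 2.14
f = 801.4

801.4 Hz


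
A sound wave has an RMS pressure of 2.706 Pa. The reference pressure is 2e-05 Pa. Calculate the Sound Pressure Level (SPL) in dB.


Given values:
  p = 2.706 Pa
  p_ref = 2e-05 Pa
Formula: SPL = 20 * log10(p / p_ref)
Compute ratio: p / p_ref = 2.706 / 2e-05 = 135300
Compute log10: log10(135300) = 5.131298
Multiply: SPL = 20 * 5.131298 = 102.63

102.63 dB


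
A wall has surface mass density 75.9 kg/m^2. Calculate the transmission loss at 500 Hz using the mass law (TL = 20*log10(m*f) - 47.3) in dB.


Given values:
  m = 75.9 kg/m^2, f = 500 Hz
Formula: TL = 20 * log10(m * f) - 47.3
Compute m * f = 75.9 * 500 = 37950.0
Compute log10(37950.0) = 4.579212
Compute 20 * 4.579212 = 91.5842
TL = 91.5842 - 47.3 = 44.28

44.28 dB


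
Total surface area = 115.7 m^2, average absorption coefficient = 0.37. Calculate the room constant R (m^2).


Given values:
  S = 115.7 m^2, alpha = 0.37
Formula: R = S * alpha / (1 - alpha)
Numerator: 115.7 * 0.37 = 42.809
Denominator: 1 - 0.37 = 0.63
R = 42.809 / 0.63 = 67.95

67.95 m^2


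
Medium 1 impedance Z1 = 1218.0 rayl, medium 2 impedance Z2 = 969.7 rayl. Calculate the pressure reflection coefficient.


Given values:
  Z1 = 1218.0 rayl, Z2 = 969.7 rayl
Formula: R = (Z2 - Z1) / (Z2 + Z1)
Numerator: Z2 - Z1 = 969.7 - 1218.0 = -248.3
Denominator: Z2 + Z1 = 969.7 + 1218.0 = 2187.7
R = -248.3 / 2187.7 = -0.1135

-0.1135


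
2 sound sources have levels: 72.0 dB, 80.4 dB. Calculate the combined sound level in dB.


Formula: L_total = 10 * log10( sum(10^(Li/10)) )
  Source 1: 10^(72.0/10) = 15848931.9246
  Source 2: 10^(80.4/10) = 109647819.6143
Sum of linear values = 125496751.5389
L_total = 10 * log10(125496751.5389) = 80.99

80.99 dB


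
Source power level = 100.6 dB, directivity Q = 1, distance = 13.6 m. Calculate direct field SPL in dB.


Given values:
  Lw = 100.6 dB, Q = 1, r = 13.6 m
Formula: SPL = Lw + 10 * log10(Q / (4 * pi * r^2))
Compute 4 * pi * r^2 = 4 * pi * 13.6^2 = 2324.2759
Compute Q / denom = 1 / 2324.2759 = 0.00043024
Compute 10 * log10(0.00043024) = -33.6629
SPL = 100.6 + (-33.6629) = 66.94

66.94 dB


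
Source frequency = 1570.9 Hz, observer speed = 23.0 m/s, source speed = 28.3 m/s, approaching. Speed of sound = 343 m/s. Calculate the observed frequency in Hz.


Given values:
  f_s = 1570.9 Hz, v_o = 23.0 m/s, v_s = 28.3 m/s
  Direction: approaching
Formula: f_o = f_s * (c + v_o) / (c - v_s)
Numerator: c + v_o = 343 + 23.0 = 366.0
Denominator: c - v_s = 343 - 28.3 = 314.7
f_o = 1570.9 * 366.0 / 314.7 = 1826.98

1826.98 Hz


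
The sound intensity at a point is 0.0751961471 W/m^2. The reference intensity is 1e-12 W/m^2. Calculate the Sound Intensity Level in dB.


Given values:
  I = 0.0751961471 W/m^2
  I_ref = 1e-12 W/m^2
Formula: SIL = 10 * log10(I / I_ref)
Compute ratio: I / I_ref = 75196147100
Compute log10: log10(75196147100) = 10.876196
Multiply: SIL = 10 * 10.876196 = 108.76

108.76 dB


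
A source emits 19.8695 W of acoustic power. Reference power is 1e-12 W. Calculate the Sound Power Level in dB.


Given values:
  W = 19.8695 W
  W_ref = 1e-12 W
Formula: SWL = 10 * log10(W / W_ref)
Compute ratio: W / W_ref = 19869500000000
Compute log10: log10(19869500000000) = 13.298187
Multiply: SWL = 10 * 13.298187 = 132.98

132.98 dB


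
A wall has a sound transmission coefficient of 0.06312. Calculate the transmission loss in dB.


Given values:
  tau = 0.06312
Formula: TL = 10 * log10(1 / tau)
Compute 1 / tau = 1 / 0.06312 = 15.8428
Compute log10(15.8428) = 1.199832
TL = 10 * 1.199832 = 12.0

12.0 dB


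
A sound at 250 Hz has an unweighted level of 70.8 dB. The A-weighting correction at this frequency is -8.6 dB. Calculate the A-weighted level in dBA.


Given values:
  SPL = 70.8 dB
  A-weighting at 250 Hz = -8.6 dB
Formula: L_A = SPL + A_weight
L_A = 70.8 + (-8.6)
L_A = 62.2

62.2 dBA


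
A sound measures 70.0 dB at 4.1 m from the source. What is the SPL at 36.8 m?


Given values:
  SPL1 = 70.0 dB, r1 = 4.1 m, r2 = 36.8 m
Formula: SPL2 = SPL1 - 20 * log10(r2 / r1)
Compute ratio: r2 / r1 = 36.8 / 4.1 = 8.9756
Compute log10: log10(8.9756) = 0.953063
Compute drop: 20 * 0.953063 = 19.0613
SPL2 = 70.0 - 19.0613 = 50.94

50.94 dB


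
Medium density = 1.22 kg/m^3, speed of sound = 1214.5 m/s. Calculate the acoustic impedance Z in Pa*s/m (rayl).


Given values:
  rho = 1.22 kg/m^3
  c = 1214.5 m/s
Formula: Z = rho * c
Z = 1.22 * 1214.5
Z = 1481.69

1481.69 rayl


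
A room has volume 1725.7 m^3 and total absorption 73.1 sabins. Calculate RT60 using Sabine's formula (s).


Given values:
  V = 1725.7 m^3
  A = 73.1 sabins
Formula: RT60 = 0.161 * V / A
Numerator: 0.161 * 1725.7 = 277.8377
RT60 = 277.8377 / 73.1 = 3.801

3.801 s


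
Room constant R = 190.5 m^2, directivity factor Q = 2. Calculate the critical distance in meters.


Given values:
  R = 190.5 m^2, Q = 2
Formula: d_c = 0.141 * sqrt(Q * R)
Compute Q * R = 2 * 190.5 = 381.0
Compute sqrt(381.0) = 19.5192
d_c = 0.141 * 19.5192 = 2.752

2.752 m


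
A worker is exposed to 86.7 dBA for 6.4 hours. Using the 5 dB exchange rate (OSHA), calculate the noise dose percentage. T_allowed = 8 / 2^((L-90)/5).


Given values:
  L = 86.7 dBA, T = 6.4 hours
Formula: T_allowed = 8 / 2^((L - 90) / 5)
Compute exponent: (86.7 - 90) / 5 = -0.66
Compute 2^(-0.66) = 0.632878
T_allowed = 8 / 0.632878 = 12.640667 hours
Dose = (T / T_allowed) * 100
Dose = (6.4 / 12.640667) * 100 = 50.63

50.63 %


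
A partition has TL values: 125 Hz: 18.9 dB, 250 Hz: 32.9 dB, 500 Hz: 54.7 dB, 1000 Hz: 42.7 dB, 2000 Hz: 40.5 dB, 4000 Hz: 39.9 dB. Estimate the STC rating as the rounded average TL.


Given TL values at each frequency:
  125 Hz: 18.9 dB
  250 Hz: 32.9 dB
  500 Hz: 54.7 dB
  1000 Hz: 42.7 dB
  2000 Hz: 40.5 dB
  4000 Hz: 39.9 dB
Formula: STC ~ round(average of TL values)
Sum = 18.9 + 32.9 + 54.7 + 42.7 + 40.5 + 39.9 = 229.6
Average = 229.6 / 6 = 38.27
Rounded: 38

38


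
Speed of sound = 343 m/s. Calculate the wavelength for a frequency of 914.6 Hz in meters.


Given values:
  c = 343 m/s, f = 914.6 Hz
Formula: lambda = c / f
lambda = 343 / 914.6
lambda = 0.375

0.375 m


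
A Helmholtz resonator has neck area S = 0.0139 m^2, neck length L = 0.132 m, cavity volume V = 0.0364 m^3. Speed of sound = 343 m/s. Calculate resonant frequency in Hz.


Given values:
  S = 0.0139 m^2, L = 0.132 m, V = 0.0364 m^3, c = 343 m/s
Formula: f = (c / (2*pi)) * sqrt(S / (V * L))
Compute V * L = 0.0364 * 0.132 = 0.0048048
Compute S / (V * L) = 0.0139 / 0.0048048 = 2.8929
Compute sqrt(2.8929) = 1.700853
Compute c / (2*pi) = 343 / 6.283185 = 54.590148
f = 54.590148 * 1.700853 = 92.85

92.85 Hz


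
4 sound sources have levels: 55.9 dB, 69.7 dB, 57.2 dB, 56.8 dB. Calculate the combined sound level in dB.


Formula: L_total = 10 * log10( sum(10^(Li/10)) )
  Source 1: 10^(55.9/10) = 389045.145
  Source 2: 10^(69.7/10) = 9332543.008
  Source 3: 10^(57.2/10) = 524807.4602
  Source 4: 10^(56.8/10) = 478630.0923
Sum of linear values = 10725025.7055
L_total = 10 * log10(10725025.7055) = 70.3

70.3 dB


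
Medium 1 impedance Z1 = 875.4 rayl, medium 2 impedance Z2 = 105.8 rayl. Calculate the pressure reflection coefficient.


Given values:
  Z1 = 875.4 rayl, Z2 = 105.8 rayl
Formula: R = (Z2 - Z1) / (Z2 + Z1)
Numerator: Z2 - Z1 = 105.8 - 875.4 = -769.6
Denominator: Z2 + Z1 = 105.8 + 875.4 = 981.2
R = -769.6 / 981.2 = -0.7843

-0.7843


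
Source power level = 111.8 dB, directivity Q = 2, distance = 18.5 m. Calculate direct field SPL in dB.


Given values:
  Lw = 111.8 dB, Q = 2, r = 18.5 m
Formula: SPL = Lw + 10 * log10(Q / (4 * pi * r^2))
Compute 4 * pi * r^2 = 4 * pi * 18.5^2 = 4300.8403
Compute Q / denom = 2 / 4300.8403 = 0.00046503
Compute 10 * log10(0.00046503) = -33.3252
SPL = 111.8 + (-33.3252) = 78.47

78.47 dB


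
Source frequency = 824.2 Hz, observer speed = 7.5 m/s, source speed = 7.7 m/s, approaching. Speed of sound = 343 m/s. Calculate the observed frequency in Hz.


Given values:
  f_s = 824.2 Hz, v_o = 7.5 m/s, v_s = 7.7 m/s
  Direction: approaching
Formula: f_o = f_s * (c + v_o) / (c - v_s)
Numerator: c + v_o = 343 + 7.5 = 350.5
Denominator: c - v_s = 343 - 7.7 = 335.3
f_o = 824.2 * 350.5 / 335.3 = 861.56

861.56 Hz


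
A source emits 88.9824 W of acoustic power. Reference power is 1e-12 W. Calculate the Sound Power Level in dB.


Given values:
  W = 88.9824 W
  W_ref = 1e-12 W
Formula: SWL = 10 * log10(W / W_ref)
Compute ratio: W / W_ref = 88982400000000
Compute log10: log10(88982400000000) = 13.949304
Multiply: SWL = 10 * 13.949304 = 139.49

139.49 dB


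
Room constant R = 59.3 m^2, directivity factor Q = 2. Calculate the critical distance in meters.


Given values:
  R = 59.3 m^2, Q = 2
Formula: d_c = 0.141 * sqrt(Q * R)
Compute Q * R = 2 * 59.3 = 118.6
Compute sqrt(118.6) = 10.8904
d_c = 0.141 * 10.8904 = 1.536

1.536 m


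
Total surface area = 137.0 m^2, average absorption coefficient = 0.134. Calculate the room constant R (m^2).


Given values:
  S = 137.0 m^2, alpha = 0.134
Formula: R = S * alpha / (1 - alpha)
Numerator: 137.0 * 0.134 = 18.358
Denominator: 1 - 0.134 = 0.866
R = 18.358 / 0.866 = 21.2

21.2 m^2


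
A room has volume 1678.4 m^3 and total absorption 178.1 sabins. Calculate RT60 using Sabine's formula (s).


Given values:
  V = 1678.4 m^3
  A = 178.1 sabins
Formula: RT60 = 0.161 * V / A
Numerator: 0.161 * 1678.4 = 270.2224
RT60 = 270.2224 / 178.1 = 1.517

1.517 s


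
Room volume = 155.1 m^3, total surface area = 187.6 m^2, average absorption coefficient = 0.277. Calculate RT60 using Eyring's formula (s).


Given values:
  V = 155.1 m^3, S = 187.6 m^2, alpha = 0.277
Formula: RT60 = 0.161 * V / (-S * ln(1 - alpha))
Compute ln(1 - 0.277) = ln(0.723) = -0.324346
Denominator: -187.6 * -0.324346 = 60.8473
Numerator: 0.161 * 155.1 = 24.9711
RT60 = 24.9711 / 60.8473 = 0.41

0.41 s


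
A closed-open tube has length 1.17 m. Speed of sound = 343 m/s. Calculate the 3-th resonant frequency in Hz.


Given values:
  Tube type: closed-open, L = 1.17 m, c = 343 m/s, n = 3
Formula: f_n = (2n - 1) * c / (4 * L)
Compute 2n - 1 = 2*3 - 1 = 5
Compute 4 * L = 4 * 1.17 = 4.68
f = 5 * 343 / 4.68
f = 366.45

366.45 Hz


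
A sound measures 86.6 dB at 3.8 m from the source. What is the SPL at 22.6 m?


Given values:
  SPL1 = 86.6 dB, r1 = 3.8 m, r2 = 22.6 m
Formula: SPL2 = SPL1 - 20 * log10(r2 / r1)
Compute ratio: r2 / r1 = 22.6 / 3.8 = 5.9474
Compute log10: log10(5.9474) = 0.774327
Compute drop: 20 * 0.774327 = 15.4865
SPL2 = 86.6 - 15.4865 = 71.11

71.11 dB


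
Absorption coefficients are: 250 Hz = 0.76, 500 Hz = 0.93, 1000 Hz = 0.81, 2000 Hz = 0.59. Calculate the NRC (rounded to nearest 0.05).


Given values:
  a_250 = 0.76, a_500 = 0.93
  a_1000 = 0.81, a_2000 = 0.59
Formula: NRC = (a250 + a500 + a1000 + a2000) / 4
Sum = 0.76 + 0.93 + 0.81 + 0.59 = 3.09
NRC = 3.09 / 4 = 0.7725
Rounded to nearest 0.05: 0.75

0.75


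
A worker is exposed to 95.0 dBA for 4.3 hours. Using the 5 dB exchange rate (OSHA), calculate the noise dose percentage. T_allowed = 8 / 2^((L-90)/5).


Given values:
  L = 95.0 dBA, T = 4.3 hours
Formula: T_allowed = 8 / 2^((L - 90) / 5)
Compute exponent: (95.0 - 90) / 5 = 1.0
Compute 2^(1.0) = 2.0
T_allowed = 8 / 2.0 = 4.0 hours
Dose = (T / T_allowed) * 100
Dose = (4.3 / 4.0) * 100 = 107.5

107.5 %


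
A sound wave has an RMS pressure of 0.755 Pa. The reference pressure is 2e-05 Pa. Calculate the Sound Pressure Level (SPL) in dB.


Given values:
  p = 0.755 Pa
  p_ref = 2e-05 Pa
Formula: SPL = 20 * log10(p / p_ref)
Compute ratio: p / p_ref = 0.755 / 2e-05 = 37750
Compute log10: log10(37750) = 4.576917
Multiply: SPL = 20 * 4.576917 = 91.54

91.54 dB


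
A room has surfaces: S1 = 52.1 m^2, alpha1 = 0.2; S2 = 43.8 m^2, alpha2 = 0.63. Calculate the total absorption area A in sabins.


Given surfaces:
  Surface 1: 52.1 * 0.2 = 10.42
  Surface 2: 43.8 * 0.63 = 27.594
Formula: A = sum(Si * alpha_i)
A = 10.42 + 27.594
A = 38.01

38.01 sabins


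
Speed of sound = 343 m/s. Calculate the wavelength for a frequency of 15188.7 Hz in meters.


Given values:
  c = 343 m/s, f = 15188.7 Hz
Formula: lambda = c / f
lambda = 343 / 15188.7
lambda = 0.0226

0.0226 m


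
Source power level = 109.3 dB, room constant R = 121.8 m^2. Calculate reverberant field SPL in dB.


Given values:
  Lw = 109.3 dB, R = 121.8 m^2
Formula: SPL = Lw + 10 * log10(4 / R)
Compute 4 / R = 4 / 121.8 = 0.032841
Compute 10 * log10(0.032841) = -14.8358
SPL = 109.3 + (-14.8358) = 94.46

94.46 dB


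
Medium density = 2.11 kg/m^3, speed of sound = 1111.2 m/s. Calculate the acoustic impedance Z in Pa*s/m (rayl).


Given values:
  rho = 2.11 kg/m^3
  c = 1111.2 m/s
Formula: Z = rho * c
Z = 2.11 * 1111.2
Z = 2344.63

2344.63 rayl


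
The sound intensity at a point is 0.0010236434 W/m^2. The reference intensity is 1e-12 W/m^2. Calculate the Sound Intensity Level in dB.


Given values:
  I = 0.0010236434 W/m^2
  I_ref = 1e-12 W/m^2
Formula: SIL = 10 * log10(I / I_ref)
Compute ratio: I / I_ref = 1023643400
Compute log10: log10(1023643400) = 9.010149
Multiply: SIL = 10 * 9.010149 = 90.1

90.1 dB


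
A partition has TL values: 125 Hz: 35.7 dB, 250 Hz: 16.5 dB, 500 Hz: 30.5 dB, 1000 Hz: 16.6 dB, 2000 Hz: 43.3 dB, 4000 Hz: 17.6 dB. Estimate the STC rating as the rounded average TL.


Given TL values at each frequency:
  125 Hz: 35.7 dB
  250 Hz: 16.5 dB
  500 Hz: 30.5 dB
  1000 Hz: 16.6 dB
  2000 Hz: 43.3 dB
  4000 Hz: 17.6 dB
Formula: STC ~ round(average of TL values)
Sum = 35.7 + 16.5 + 30.5 + 16.6 + 43.3 + 17.6 = 160.2
Average = 160.2 / 6 = 26.7
Rounded: 27

27


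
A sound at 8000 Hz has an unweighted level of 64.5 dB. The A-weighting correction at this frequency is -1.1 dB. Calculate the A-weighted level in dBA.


Given values:
  SPL = 64.5 dB
  A-weighting at 8000 Hz = -1.1 dB
Formula: L_A = SPL + A_weight
L_A = 64.5 + (-1.1)
L_A = 63.4

63.4 dBA


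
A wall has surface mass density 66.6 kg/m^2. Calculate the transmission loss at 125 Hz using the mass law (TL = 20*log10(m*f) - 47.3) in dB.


Given values:
  m = 66.6 kg/m^2, f = 125 Hz
Formula: TL = 20 * log10(m * f) - 47.3
Compute m * f = 66.6 * 125 = 8325.0
Compute log10(8325.0) = 3.920384
Compute 20 * 3.920384 = 78.4077
TL = 78.4077 - 47.3 = 31.11

31.11 dB


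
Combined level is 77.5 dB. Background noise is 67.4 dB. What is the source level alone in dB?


Given values:
  L_total = 77.5 dB, L_bg = 67.4 dB
Formula: L_source = 10 * log10(10^(L_total/10) - 10^(L_bg/10))
Convert to linear:
  10^(77.5/10) = 56234132.519
  10^(67.4/10) = 5495408.7386
Difference: 56234132.519 - 5495408.7386 = 50738723.7804
L_source = 10 * log10(50738723.7804) = 77.05

77.05 dB


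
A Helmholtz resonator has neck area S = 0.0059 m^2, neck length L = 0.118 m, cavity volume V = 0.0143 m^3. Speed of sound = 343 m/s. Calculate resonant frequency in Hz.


Given values:
  S = 0.0059 m^2, L = 0.118 m, V = 0.0143 m^3, c = 343 m/s
Formula: f = (c / (2*pi)) * sqrt(S / (V * L))
Compute V * L = 0.0143 * 0.118 = 0.0016874
Compute S / (V * L) = 0.0059 / 0.0016874 = 3.4965
Compute sqrt(3.4965) = 1.869893
Compute c / (2*pi) = 343 / 6.283185 = 54.590148
f = 54.590148 * 1.869893 = 102.08

102.08 Hz


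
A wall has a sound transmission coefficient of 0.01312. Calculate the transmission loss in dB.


Given values:
  tau = 0.01312
Formula: TL = 10 * log10(1 / tau)
Compute 1 / tau = 1 / 0.01312 = 76.2195
Compute log10(76.2195) = 1.882066
TL = 10 * 1.882066 = 18.82

18.82 dB


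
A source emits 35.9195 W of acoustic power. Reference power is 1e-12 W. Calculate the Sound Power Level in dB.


Given values:
  W = 35.9195 W
  W_ref = 1e-12 W
Formula: SWL = 10 * log10(W / W_ref)
Compute ratio: W / W_ref = 35919500000000
Compute log10: log10(35919500000000) = 13.55533
Multiply: SWL = 10 * 13.55533 = 135.55

135.55 dB


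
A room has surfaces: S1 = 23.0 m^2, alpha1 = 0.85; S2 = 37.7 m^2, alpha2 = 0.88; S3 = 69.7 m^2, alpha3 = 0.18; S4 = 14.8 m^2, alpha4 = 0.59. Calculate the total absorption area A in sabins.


Given surfaces:
  Surface 1: 23.0 * 0.85 = 19.55
  Surface 2: 37.7 * 0.88 = 33.176
  Surface 3: 69.7 * 0.18 = 12.546
  Surface 4: 14.8 * 0.59 = 8.732
Formula: A = sum(Si * alpha_i)
A = 19.55 + 33.176 + 12.546 + 8.732
A = 74.0

74.0 sabins


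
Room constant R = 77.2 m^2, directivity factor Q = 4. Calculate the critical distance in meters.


Given values:
  R = 77.2 m^2, Q = 4
Formula: d_c = 0.141 * sqrt(Q * R)
Compute Q * R = 4 * 77.2 = 308.8
Compute sqrt(308.8) = 17.5727
d_c = 0.141 * 17.5727 = 2.478

2.478 m


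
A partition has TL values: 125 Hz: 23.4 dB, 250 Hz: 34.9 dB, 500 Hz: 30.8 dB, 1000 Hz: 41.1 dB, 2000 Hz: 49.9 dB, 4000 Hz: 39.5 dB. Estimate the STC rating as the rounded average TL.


Given TL values at each frequency:
  125 Hz: 23.4 dB
  250 Hz: 34.9 dB
  500 Hz: 30.8 dB
  1000 Hz: 41.1 dB
  2000 Hz: 49.9 dB
  4000 Hz: 39.5 dB
Formula: STC ~ round(average of TL values)
Sum = 23.4 + 34.9 + 30.8 + 41.1 + 49.9 + 39.5 = 219.6
Average = 219.6 / 6 = 36.6
Rounded: 37

37


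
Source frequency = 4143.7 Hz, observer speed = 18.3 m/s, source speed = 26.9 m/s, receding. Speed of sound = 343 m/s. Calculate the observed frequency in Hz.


Given values:
  f_s = 4143.7 Hz, v_o = 18.3 m/s, v_s = 26.9 m/s
  Direction: receding
Formula: f_o = f_s * (c - v_o) / (c + v_s)
Numerator: c - v_o = 343 - 18.3 = 324.7
Denominator: c + v_s = 343 + 26.9 = 369.9
f_o = 4143.7 * 324.7 / 369.9 = 3637.36

3637.36 Hz


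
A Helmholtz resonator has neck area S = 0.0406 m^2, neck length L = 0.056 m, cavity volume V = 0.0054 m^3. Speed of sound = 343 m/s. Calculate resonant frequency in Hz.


Given values:
  S = 0.0406 m^2, L = 0.056 m, V = 0.0054 m^3, c = 343 m/s
Formula: f = (c / (2*pi)) * sqrt(S / (V * L))
Compute V * L = 0.0054 * 0.056 = 0.0003024
Compute S / (V * L) = 0.0406 / 0.0003024 = 134.2593
Compute sqrt(134.2593) = 11.587032
Compute c / (2*pi) = 343 / 6.283185 = 54.590148
f = 54.590148 * 11.587032 = 632.54

632.54 Hz


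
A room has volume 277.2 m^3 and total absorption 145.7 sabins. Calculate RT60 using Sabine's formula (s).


Given values:
  V = 277.2 m^3
  A = 145.7 sabins
Formula: RT60 = 0.161 * V / A
Numerator: 0.161 * 277.2 = 44.6292
RT60 = 44.6292 / 145.7 = 0.306

0.306 s


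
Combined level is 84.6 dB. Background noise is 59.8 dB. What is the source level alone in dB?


Given values:
  L_total = 84.6 dB, L_bg = 59.8 dB
Formula: L_source = 10 * log10(10^(L_total/10) - 10^(L_bg/10))
Convert to linear:
  10^(84.6/10) = 288403150.3127
  10^(59.8/10) = 954992.586
Difference: 288403150.3127 - 954992.586 = 287448157.7267
L_source = 10 * log10(287448157.7267) = 84.59

84.59 dB


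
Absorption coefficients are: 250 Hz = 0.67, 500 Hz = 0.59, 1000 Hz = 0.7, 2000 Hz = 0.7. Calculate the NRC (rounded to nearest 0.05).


Given values:
  a_250 = 0.67, a_500 = 0.59
  a_1000 = 0.7, a_2000 = 0.7
Formula: NRC = (a250 + a500 + a1000 + a2000) / 4
Sum = 0.67 + 0.59 + 0.7 + 0.7 = 2.66
NRC = 2.66 / 4 = 0.665
Rounded to nearest 0.05: 0.65

0.65


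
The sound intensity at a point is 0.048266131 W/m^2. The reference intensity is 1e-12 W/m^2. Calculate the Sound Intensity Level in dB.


Given values:
  I = 0.048266131 W/m^2
  I_ref = 1e-12 W/m^2
Formula: SIL = 10 * log10(I / I_ref)
Compute ratio: I / I_ref = 48266131000
Compute log10: log10(48266131000) = 10.683642
Multiply: SIL = 10 * 10.683642 = 106.84

106.84 dB


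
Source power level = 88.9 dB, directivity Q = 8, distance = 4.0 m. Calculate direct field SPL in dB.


Given values:
  Lw = 88.9 dB, Q = 8, r = 4.0 m
Formula: SPL = Lw + 10 * log10(Q / (4 * pi * r^2))
Compute 4 * pi * r^2 = 4 * pi * 4.0^2 = 201.0619
Compute Q / denom = 8 / 201.0619 = 0.03978874
Compute 10 * log10(0.03978874) = -14.0024
SPL = 88.9 + (-14.0024) = 74.9

74.9 dB


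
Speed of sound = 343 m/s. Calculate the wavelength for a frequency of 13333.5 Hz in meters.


Given values:
  c = 343 m/s, f = 13333.5 Hz
Formula: lambda = c / f
lambda = 343 / 13333.5
lambda = 0.0257

0.0257 m


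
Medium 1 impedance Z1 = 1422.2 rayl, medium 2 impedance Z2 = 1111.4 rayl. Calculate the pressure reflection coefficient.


Given values:
  Z1 = 1422.2 rayl, Z2 = 1111.4 rayl
Formula: R = (Z2 - Z1) / (Z2 + Z1)
Numerator: Z2 - Z1 = 1111.4 - 1422.2 = -310.8
Denominator: Z2 + Z1 = 1111.4 + 1422.2 = 2533.6
R = -310.8 / 2533.6 = -0.1227

-0.1227


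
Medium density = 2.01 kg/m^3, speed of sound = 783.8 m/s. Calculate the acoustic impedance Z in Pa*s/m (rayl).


Given values:
  rho = 2.01 kg/m^3
  c = 783.8 m/s
Formula: Z = rho * c
Z = 2.01 * 783.8
Z = 1575.44

1575.44 rayl


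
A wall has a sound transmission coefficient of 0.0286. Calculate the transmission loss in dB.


Given values:
  tau = 0.0286
Formula: TL = 10 * log10(1 / tau)
Compute 1 / tau = 1 / 0.0286 = 34.965
Compute log10(34.965) = 1.543634
TL = 10 * 1.543634 = 15.44

15.44 dB


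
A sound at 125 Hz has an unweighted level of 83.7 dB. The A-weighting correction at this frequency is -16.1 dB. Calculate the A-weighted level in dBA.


Given values:
  SPL = 83.7 dB
  A-weighting at 125 Hz = -16.1 dB
Formula: L_A = SPL + A_weight
L_A = 83.7 + (-16.1)
L_A = 67.6

67.6 dBA


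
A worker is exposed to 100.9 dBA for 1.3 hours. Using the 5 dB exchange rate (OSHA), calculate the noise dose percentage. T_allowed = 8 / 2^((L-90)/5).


Given values:
  L = 100.9 dBA, T = 1.3 hours
Formula: T_allowed = 8 / 2^((L - 90) / 5)
Compute exponent: (100.9 - 90) / 5 = 2.18
Compute 2^(2.18) = 4.531536
T_allowed = 8 / 4.531536 = 1.765406 hours
Dose = (T / T_allowed) * 100
Dose = (1.3 / 1.765406) * 100 = 73.64

73.64 %
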